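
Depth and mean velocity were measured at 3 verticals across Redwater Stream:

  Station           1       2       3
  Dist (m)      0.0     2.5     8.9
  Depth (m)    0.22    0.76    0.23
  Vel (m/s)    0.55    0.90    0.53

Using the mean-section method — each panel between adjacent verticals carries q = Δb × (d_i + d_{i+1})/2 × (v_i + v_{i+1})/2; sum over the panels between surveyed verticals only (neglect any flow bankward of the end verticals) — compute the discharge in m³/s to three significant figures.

3.15 m³/s

Panel 1-2: Δb = 2.5 m, d̄ = (0.22+0.76)/2 = 0.49, v̄ = (0.55+0.90)/2 = 0.725 → q = 2.5×0.49×0.725 = 0.8881 m³/s
Panel 2-3: Δb = 6.4 m, d̄ = (0.76+0.23)/2 = 0.495, v̄ = (0.90+0.53)/2 = 0.715 → q = 6.4×0.495×0.715 = 2.265 m³/s
Q = Σ q = 3.153 m³/s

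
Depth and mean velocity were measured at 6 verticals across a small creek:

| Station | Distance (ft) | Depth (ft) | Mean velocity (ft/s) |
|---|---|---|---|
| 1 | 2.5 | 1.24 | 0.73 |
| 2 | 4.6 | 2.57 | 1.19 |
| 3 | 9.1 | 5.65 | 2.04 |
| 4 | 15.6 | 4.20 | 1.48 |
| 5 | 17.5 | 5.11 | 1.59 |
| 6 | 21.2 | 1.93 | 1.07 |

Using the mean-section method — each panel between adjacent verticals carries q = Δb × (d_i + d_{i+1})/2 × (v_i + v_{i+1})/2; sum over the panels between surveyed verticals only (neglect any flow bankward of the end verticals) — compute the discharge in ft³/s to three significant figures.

Panel 1-2: Δb = 2.1 ft, d̄ = (1.24+2.57)/2 = 1.905, v̄ = (0.73+1.19)/2 = 0.96 → q = 2.1×1.905×0.96 = 3.840 ft³/s
Panel 2-3: Δb = 4.5 ft, d̄ = (2.57+5.65)/2 = 4.11, v̄ = (1.19+2.04)/2 = 1.615 → q = 4.5×4.11×1.615 = 29.87 ft³/s
Panel 3-4: Δb = 6.5 ft, d̄ = (5.65+4.20)/2 = 4.925, v̄ = (2.04+1.48)/2 = 1.76 → q = 6.5×4.925×1.76 = 56.34 ft³/s
Panel 4-5: Δb = 1.9 ft, d̄ = (4.20+5.11)/2 = 4.655, v̄ = (1.48+1.59)/2 = 1.535 → q = 1.9×4.655×1.535 = 13.58 ft³/s
Panel 5-6: Δb = 3.7 ft, d̄ = (5.11+1.93)/2 = 3.52, v̄ = (1.59+1.07)/2 = 1.33 → q = 3.7×3.52×1.33 = 17.32 ft³/s
Q = Σ q = 121.0 ft³/s

121 ft³/s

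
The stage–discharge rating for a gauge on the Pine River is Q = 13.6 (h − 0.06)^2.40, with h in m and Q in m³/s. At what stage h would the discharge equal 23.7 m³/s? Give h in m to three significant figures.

1.32 m

h − h₀ = (Q/C)^(1/b) = (23.7/13.6)^(1/2.40) = 1.260 m
h = 0.06 + 1.260 = 1.320 m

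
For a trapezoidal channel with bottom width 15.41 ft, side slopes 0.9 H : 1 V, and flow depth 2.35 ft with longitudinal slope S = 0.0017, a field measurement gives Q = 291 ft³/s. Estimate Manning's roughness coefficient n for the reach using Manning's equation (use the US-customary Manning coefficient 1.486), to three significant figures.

A = (b + z·y)·y = (15.41 + 0.9×2.35)×2.35 = 41.18 ft²
P = b + 2y√(1+z²) = 15.41 + 2×2.35×√(1+0.9²) = 21.73 ft
R = A/P = 41.18/21.73 = 1.895 ft
n = (1.486/Q)·A·R^(2/3)·S^(1/2) = (1.486/291) × 41.18 × 1.531 × 0.04123 = 0.01328

0.0133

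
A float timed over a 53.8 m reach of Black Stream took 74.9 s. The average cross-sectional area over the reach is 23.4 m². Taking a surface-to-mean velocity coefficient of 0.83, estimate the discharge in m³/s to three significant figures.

v_surface = L / t̄ = 53.8 / 74.9 = 0.7183 m/s
v_mean = 0.83 × 0.7183 = 0.5962 m/s
Q = A × v_mean = 23.4 × 0.5962 = 13.95 m³/s

14.0 m³/s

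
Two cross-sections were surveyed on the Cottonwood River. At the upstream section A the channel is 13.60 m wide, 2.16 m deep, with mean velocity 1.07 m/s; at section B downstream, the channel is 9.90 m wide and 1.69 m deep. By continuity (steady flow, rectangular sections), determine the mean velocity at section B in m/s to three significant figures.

Q = A₁V₁ = (13.60×2.16) × 1.07 = 31.43 m³/s
A₂ = 9.90 × 1.69 = 16.73 m²
V₂ = Q/A₂ = 31.43/16.73 = 1.879 m/s

1.88 m/s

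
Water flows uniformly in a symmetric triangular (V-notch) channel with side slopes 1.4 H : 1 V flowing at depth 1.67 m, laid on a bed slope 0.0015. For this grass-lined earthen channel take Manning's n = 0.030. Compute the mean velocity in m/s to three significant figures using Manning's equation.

A = z·y² = 1.4×1.67² = 3.904 m²
P = 2y√(1+z²) = 2×1.67×√(1+1.4²) = 5.746 m
R = A/P = 3.904/5.746 = 0.6795 m
Q = (1/n)·A·R^(2/3)·S^(1/2) = (1/0.030) × 3.904 × 0.6795^(2/3) × 0.0015^(1/2) = 3.896 m³/s
V = Q/A = 3.896/3.904 = 0.9978 m/s

0.998 m/s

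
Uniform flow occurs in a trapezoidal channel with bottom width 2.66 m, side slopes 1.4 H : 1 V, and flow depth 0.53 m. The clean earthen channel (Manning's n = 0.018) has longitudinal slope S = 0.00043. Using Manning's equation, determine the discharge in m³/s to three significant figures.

A = (b + z·y)·y = (2.66 + 1.4×0.53)×0.53 = 1.803 m²
P = b + 2y√(1+z²) = 2.66 + 2×0.53×√(1+1.4²) = 4.484 m
R = A/P = 1.803/4.484 = 0.4021 m
Q = (1/n)·A·R^(2/3)·S^(1/2) = (1/0.018) × 1.803 × 0.4021^(2/3) × 0.00043^(1/2) = 1.132 m³/s

1.13 m³/s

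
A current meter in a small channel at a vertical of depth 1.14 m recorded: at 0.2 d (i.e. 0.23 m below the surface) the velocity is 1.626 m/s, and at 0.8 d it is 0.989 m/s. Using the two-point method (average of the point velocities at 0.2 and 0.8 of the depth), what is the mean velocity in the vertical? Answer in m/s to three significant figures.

v̄ = (1.626 + 0.989) / 2 = 1.308 m/s

1.31 m/s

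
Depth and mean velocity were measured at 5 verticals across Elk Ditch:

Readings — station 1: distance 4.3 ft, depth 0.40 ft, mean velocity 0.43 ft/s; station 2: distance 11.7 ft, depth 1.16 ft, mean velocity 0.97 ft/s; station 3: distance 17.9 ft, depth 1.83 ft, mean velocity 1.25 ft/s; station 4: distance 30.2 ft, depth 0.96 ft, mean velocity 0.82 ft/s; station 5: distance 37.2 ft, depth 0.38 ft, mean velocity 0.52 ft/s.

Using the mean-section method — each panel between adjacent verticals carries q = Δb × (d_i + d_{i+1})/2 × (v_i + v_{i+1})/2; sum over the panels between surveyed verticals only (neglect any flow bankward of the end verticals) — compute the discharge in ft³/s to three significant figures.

35.2 ft³/s

Panel 1-2: Δb = 7.4 ft, d̄ = (0.40+1.16)/2 = 0.78, v̄ = (0.43+0.97)/2 = 0.7 → q = 7.4×0.78×0.7 = 4.040 ft³/s
Panel 2-3: Δb = 6.2 ft, d̄ = (1.16+1.83)/2 = 1.495, v̄ = (0.97+1.25)/2 = 1.11 → q = 6.2×1.495×1.11 = 10.29 ft³/s
Panel 3-4: Δb = 12.3 ft, d̄ = (1.83+0.96)/2 = 1.395, v̄ = (1.25+0.82)/2 = 1.035 → q = 12.3×1.395×1.035 = 17.76 ft³/s
Panel 4-5: Δb = 7 ft, d̄ = (0.96+0.38)/2 = 0.67, v̄ = (0.82+0.52)/2 = 0.67 → q = 7×0.67×0.67 = 3.142 ft³/s
Q = Σ q = 35.23 ft³/s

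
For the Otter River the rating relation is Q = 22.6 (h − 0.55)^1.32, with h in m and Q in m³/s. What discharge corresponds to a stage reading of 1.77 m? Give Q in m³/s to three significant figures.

Q = 22.6 × (1.77 − 0.55)^1.32 = 22.6 × 1.22^1.32 = 29.38 m³/s

29.4 m³/s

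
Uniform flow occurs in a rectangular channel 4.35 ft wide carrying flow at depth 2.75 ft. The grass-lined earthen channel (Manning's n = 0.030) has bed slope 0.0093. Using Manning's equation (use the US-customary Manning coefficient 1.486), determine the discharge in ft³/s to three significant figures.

65.0 ft³/s

A = b·y = 4.35 × 2.75 = 11.96 ft²
P = b + 2y = 4.35 + 2×2.75 = 9.850 ft
R = A/P = 11.96/9.850 = 1.214 ft
Q = (1.486/n)·A·R^(2/3)·S^(1/2) = (1.486/0.030) × 11.96 × 1.214^(2/3) × 0.0093^(1/2) = 65.05 ft³/s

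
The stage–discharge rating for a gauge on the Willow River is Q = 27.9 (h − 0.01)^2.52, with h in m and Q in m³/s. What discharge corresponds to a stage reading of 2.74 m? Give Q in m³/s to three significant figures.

351 m³/s

Q = 27.9 × (2.74 − 0.01)^2.52 = 27.9 × 2.73^2.52 = 350.5 m³/s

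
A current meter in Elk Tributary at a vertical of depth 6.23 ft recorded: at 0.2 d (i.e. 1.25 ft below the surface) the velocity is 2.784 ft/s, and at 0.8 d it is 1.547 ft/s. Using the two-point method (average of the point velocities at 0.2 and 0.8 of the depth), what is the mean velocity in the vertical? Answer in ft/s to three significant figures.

2.17 ft/s

v̄ = (2.784 + 1.547) / 2 = 2.166 ft/s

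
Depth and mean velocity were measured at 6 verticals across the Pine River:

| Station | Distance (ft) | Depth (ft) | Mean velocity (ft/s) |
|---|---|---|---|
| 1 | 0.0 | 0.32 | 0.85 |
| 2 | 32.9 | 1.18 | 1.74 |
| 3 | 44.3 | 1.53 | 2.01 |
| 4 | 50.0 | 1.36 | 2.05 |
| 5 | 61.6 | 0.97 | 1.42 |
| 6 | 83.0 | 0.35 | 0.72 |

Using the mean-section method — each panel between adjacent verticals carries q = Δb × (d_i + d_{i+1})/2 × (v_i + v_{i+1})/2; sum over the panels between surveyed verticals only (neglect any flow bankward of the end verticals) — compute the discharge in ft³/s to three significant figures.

Panel 1-2: Δb = 32.9 ft, d̄ = (0.32+1.18)/2 = 0.75, v̄ = (0.85+1.74)/2 = 1.295 → q = 32.9×0.75×1.295 = 31.95 ft³/s
Panel 2-3: Δb = 11.4 ft, d̄ = (1.18+1.53)/2 = 1.355, v̄ = (1.74+2.01)/2 = 1.875 → q = 11.4×1.355×1.875 = 28.96 ft³/s
Panel 3-4: Δb = 5.7 ft, d̄ = (1.53+1.36)/2 = 1.445, v̄ = (2.01+2.05)/2 = 2.03 → q = 5.7×1.445×2.03 = 16.72 ft³/s
Panel 4-5: Δb = 11.6 ft, d̄ = (1.36+0.97)/2 = 1.165, v̄ = (2.05+1.42)/2 = 1.735 → q = 11.6×1.165×1.735 = 23.45 ft³/s
Panel 5-6: Δb = 21.4 ft, d̄ = (0.97+0.35)/2 = 0.66, v̄ = (1.42+0.72)/2 = 1.07 → q = 21.4×0.66×1.07 = 15.11 ft³/s
Q = Σ q = 116.2 ft³/s

116 ft³/s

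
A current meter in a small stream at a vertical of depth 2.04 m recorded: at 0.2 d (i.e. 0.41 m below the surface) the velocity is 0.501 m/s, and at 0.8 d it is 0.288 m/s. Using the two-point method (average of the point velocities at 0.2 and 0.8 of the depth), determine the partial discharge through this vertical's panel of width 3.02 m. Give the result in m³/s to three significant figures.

2.43 m³/s

v̄ = (0.501 + 0.288) / 2 = 0.3945 m/s
q = v̄ × d × w = 0.3945 × 2.04 × 3.02 = 2.430 m³/s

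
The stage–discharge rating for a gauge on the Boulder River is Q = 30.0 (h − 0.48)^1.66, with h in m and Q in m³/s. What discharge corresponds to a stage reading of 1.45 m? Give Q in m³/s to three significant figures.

Q = 30.0 × (1.45 − 0.48)^1.66 = 30.0 × 0.97^1.66 = 28.52 m³/s

28.5 m³/s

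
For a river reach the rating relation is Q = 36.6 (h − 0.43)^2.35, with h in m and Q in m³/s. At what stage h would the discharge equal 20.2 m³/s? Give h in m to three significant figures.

h − h₀ = (Q/C)^(1/b) = (20.2/36.6)^(1/2.35) = 0.7765 m
h = 0.43 + 0.7765 = 1.207 m

1.21 m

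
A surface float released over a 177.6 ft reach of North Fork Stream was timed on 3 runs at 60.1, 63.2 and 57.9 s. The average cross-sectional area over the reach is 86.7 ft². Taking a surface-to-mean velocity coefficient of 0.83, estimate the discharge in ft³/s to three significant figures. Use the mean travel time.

t̄ = (60.1 + 63.2 + 57.9) / 3 = 60.4 s
v_surface = L / t̄ = 177.6 / 60.4 = 2.940 ft/s
v_mean = 0.83 × 2.940 = 2.441 ft/s
Q = A × v_mean = 86.7 × 2.441 = 211.6 ft³/s

212 ft³/s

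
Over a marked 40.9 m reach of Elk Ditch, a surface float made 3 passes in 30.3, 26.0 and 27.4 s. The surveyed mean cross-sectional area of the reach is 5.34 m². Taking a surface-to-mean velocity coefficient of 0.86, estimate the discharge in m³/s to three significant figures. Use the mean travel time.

6.73 m³/s

t̄ = (30.3 + 26.0 + 27.4) / 3 = 27.9 s
v_surface = L / t̄ = 40.9 / 27.9 = 1.466 m/s
v_mean = 0.86 × 1.466 = 1.261 m/s
Q = A × v_mean = 5.34 × 1.261 = 6.732 m³/s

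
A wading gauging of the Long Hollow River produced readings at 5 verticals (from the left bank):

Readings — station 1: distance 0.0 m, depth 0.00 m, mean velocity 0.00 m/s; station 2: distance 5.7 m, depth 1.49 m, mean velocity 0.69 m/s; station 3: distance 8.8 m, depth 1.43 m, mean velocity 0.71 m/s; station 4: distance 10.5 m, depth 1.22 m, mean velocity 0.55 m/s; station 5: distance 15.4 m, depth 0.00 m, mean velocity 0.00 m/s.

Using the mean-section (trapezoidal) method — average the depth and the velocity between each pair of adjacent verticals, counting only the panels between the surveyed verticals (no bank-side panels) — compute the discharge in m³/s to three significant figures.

Panel 1-2: Δb = 5.7 m, d̄ = (0.00+1.49)/2 = 0.745, v̄ = (0.00+0.69)/2 = 0.345 → q = 5.7×0.745×0.345 = 1.465 m³/s
Panel 2-3: Δb = 3.1 m, d̄ = (1.49+1.43)/2 = 1.46, v̄ = (0.69+0.71)/2 = 0.7 → q = 3.1×1.46×0.7 = 3.168 m³/s
Panel 3-4: Δb = 1.7 m, d̄ = (1.43+1.22)/2 = 1.325, v̄ = (0.71+0.55)/2 = 0.63 → q = 1.7×1.325×0.63 = 1.419 m³/s
Panel 4-5: Δb = 4.9 m, d̄ = (1.22+0.00)/2 = 0.61, v̄ = (0.55+0.00)/2 = 0.275 → q = 4.9×0.61×0.275 = 0.8220 m³/s
Q = Σ q = 6.874 m³/s

6.87 m³/s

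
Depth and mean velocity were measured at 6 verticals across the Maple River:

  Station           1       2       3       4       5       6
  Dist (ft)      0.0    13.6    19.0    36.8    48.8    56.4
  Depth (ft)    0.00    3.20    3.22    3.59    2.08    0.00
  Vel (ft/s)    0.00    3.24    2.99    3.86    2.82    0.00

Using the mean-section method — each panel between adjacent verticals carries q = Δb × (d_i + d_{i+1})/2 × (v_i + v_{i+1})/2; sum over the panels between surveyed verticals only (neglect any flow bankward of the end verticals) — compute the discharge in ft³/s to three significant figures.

Panel 1-2: Δb = 13.6 ft, d̄ = (0.00+3.20)/2 = 1.6, v̄ = (0.00+3.24)/2 = 1.62 → q = 13.6×1.6×1.62 = 35.25 ft³/s
Panel 2-3: Δb = 5.4 ft, d̄ = (3.20+3.22)/2 = 3.21, v̄ = (3.24+2.99)/2 = 3.115 → q = 5.4×3.21×3.115 = 54.00 ft³/s
Panel 3-4: Δb = 17.8 ft, d̄ = (3.22+3.59)/2 = 3.405, v̄ = (2.99+3.86)/2 = 3.425 → q = 17.8×3.405×3.425 = 207.6 ft³/s
Panel 4-5: Δb = 12 ft, d̄ = (3.59+2.08)/2 = 2.835, v̄ = (3.86+2.82)/2 = 3.34 → q = 12×2.835×3.34 = 113.6 ft³/s
Panel 5-6: Δb = 7.6 ft, d̄ = (2.08+0.00)/2 = 1.04, v̄ = (2.82+0.00)/2 = 1.41 → q = 7.6×1.04×1.41 = 11.14 ft³/s
Q = Σ q = 421.6 ft³/s

422 ft³/s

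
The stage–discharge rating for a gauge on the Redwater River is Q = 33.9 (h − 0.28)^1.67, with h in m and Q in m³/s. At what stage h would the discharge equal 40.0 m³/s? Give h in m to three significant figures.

1.38 m

h − h₀ = (Q/C)^(1/b) = (40.0/33.9)^(1/1.67) = 1.104 m
h = 0.28 + 1.104 = 1.384 m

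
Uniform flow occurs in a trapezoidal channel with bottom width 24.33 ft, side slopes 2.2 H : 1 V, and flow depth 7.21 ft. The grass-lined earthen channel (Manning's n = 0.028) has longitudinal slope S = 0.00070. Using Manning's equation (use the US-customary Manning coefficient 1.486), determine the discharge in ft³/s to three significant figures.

A = (b + z·y)·y = (24.33 + 2.2×7.21)×7.21 = 289.8 ft²
P = b + 2y√(1+z²) = 24.33 + 2×7.21×√(1+2.2²) = 59.18 ft
R = A/P = 289.8/59.18 = 4.897 ft
Q = (1.486/n)·A·R^(2/3)·S^(1/2) = (1.486/0.028) × 289.8 × 4.897^(2/3) × 0.00070^(1/2) = 1173 ft³/s

1170 ft³/s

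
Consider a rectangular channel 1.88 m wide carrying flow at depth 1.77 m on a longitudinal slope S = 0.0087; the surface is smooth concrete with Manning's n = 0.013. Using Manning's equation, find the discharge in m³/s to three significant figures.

A = b·y = 1.88 × 1.77 = 3.328 m²
P = b + 2y = 1.88 + 2×1.77 = 5.420 m
R = A/P = 3.328/5.420 = 0.6139 m
Q = (1/n)·A·R^(2/3)·S^(1/2) = (1/0.013) × 3.328 × 0.6139^(2/3) × 0.0087^(1/2) = 17.25 m³/s

17.2 m³/s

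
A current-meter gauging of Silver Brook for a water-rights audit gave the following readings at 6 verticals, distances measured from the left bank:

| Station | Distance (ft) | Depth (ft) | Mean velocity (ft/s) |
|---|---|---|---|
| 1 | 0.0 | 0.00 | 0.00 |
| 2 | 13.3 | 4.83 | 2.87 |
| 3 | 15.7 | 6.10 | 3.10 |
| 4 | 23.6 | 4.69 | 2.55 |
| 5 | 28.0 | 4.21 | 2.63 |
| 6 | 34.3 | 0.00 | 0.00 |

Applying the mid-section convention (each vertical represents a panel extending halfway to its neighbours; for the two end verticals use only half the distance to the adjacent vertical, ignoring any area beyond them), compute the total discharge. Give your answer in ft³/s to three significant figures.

w_2 = (15.7 − 0.0)/2 = 7.85 ft; q_2 = 2.87 × 4.83 × 7.85 = 108.8 ft³/s
w_3 = (23.6 − 13.3)/2 = 5.15 ft; q_3 = 3.10 × 6.10 × 5.15 = 97.39 ft³/s
w_4 = (28.0 − 15.7)/2 = 6.15 ft; q_4 = 2.55 × 4.69 × 6.15 = 73.55 ft³/s
w_5 = (34.3 − 23.6)/2 = 5.35 ft; q_5 = 2.63 × 4.21 × 5.35 = 59.24 ft³/s
Stations 1, 6 contribute zero (depth or velocity is 0).
Q = Σ qᵢ = 339.0 ft³/s

339 ft³/s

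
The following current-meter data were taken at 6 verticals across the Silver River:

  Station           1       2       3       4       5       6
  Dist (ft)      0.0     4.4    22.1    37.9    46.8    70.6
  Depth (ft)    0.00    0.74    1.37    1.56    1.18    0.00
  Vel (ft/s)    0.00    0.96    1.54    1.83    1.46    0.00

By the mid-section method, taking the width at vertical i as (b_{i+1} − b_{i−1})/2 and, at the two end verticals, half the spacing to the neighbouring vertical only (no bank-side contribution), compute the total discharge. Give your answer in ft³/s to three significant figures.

w_2 = (22.1 − 0.0)/2 = 11.05 ft; q_2 = 0.96 × 0.74 × 11.05 = 7.850 ft³/s
w_3 = (37.9 − 4.4)/2 = 16.75 ft; q_3 = 1.54 × 1.37 × 16.75 = 35.34 ft³/s
w_4 = (46.8 − 22.1)/2 = 12.35 ft; q_4 = 1.83 × 1.56 × 12.35 = 35.26 ft³/s
w_5 = (70.6 − 37.9)/2 = 16.35 ft; q_5 = 1.46 × 1.18 × 16.35 = 28.17 ft³/s
Stations 1, 6 contribute zero (depth or velocity is 0).
Q = Σ qᵢ = 106.6 ft³/s

107 ft³/s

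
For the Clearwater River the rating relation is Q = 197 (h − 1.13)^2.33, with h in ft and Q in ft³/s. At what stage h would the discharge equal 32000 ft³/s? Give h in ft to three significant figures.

h − h₀ = (Q/C)^(1/b) = (32000/197)^(1/2.33) = 8.888 ft
h = 1.13 + 8.888 = 10.02 ft

10.0 ft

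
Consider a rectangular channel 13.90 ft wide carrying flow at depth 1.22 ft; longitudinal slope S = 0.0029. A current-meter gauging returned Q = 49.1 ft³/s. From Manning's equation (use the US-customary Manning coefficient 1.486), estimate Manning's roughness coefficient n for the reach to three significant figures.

0.0283

A = b·y = 13.90 × 1.22 = 16.96 ft²
P = b + 2y = 13.90 + 2×1.22 = 16.34 ft
R = A/P = 16.96/16.34 = 1.038 ft
n = (1.486/Q)·A·R^(2/3)·S^(1/2) = (1.486/49.1) × 16.96 × 1.025 × 0.05385 = 0.02833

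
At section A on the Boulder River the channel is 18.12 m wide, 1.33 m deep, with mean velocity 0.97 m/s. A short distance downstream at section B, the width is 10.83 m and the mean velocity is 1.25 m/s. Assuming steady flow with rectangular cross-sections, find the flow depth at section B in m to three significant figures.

Q = A₁V₁ = (18.12×1.33) × 0.97 = 23.38 m³/s
d₂ = Q/(b₂ V₂) = 23.38/(10.83×1.25) = 1.727 m

1.73 m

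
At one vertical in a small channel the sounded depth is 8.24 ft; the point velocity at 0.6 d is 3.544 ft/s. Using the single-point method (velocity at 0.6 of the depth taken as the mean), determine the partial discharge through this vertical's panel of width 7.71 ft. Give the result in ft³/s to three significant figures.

v̄ = v₀.₆ = 3.544 ft/s
q = v̄ × d × w = 3.544 × 8.24 × 7.71 = 225.2 ft³/s

225 ft³/s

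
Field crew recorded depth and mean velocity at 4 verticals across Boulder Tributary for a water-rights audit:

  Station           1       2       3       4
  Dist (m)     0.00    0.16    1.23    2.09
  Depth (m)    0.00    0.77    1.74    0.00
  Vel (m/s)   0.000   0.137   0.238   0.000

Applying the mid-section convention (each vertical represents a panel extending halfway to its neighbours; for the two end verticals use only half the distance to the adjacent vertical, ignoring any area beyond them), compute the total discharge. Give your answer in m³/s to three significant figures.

w_2 = (1.23 − 0.00)/2 = 0.615 m; q_2 = 0.137 × 0.77 × 0.615 = 0.06488 m³/s
w_3 = (2.09 − 0.16)/2 = 0.965 m; q_3 = 0.238 × 1.74 × 0.965 = 0.3996 m³/s
Stations 1, 4 contribute zero (depth or velocity is 0).
Q = Σ qᵢ = 0.4645 m³/s

0.465 m³/s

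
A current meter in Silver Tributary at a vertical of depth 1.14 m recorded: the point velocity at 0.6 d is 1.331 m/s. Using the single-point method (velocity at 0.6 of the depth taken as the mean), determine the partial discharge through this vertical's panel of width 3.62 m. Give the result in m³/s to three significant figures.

v̄ = v₀.₆ = 1.331 m/s
q = v̄ × d × w = 1.331 × 1.14 × 3.62 = 5.493 m³/s

5.49 m³/s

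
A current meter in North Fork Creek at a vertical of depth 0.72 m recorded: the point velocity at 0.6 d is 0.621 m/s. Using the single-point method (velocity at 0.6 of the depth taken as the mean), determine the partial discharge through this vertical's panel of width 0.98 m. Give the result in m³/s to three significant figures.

v̄ = v₀.₆ = 0.621 m/s
q = v̄ × d × w = 0.6210 × 0.72 × 0.98 = 0.4382 m³/s

0.438 m³/s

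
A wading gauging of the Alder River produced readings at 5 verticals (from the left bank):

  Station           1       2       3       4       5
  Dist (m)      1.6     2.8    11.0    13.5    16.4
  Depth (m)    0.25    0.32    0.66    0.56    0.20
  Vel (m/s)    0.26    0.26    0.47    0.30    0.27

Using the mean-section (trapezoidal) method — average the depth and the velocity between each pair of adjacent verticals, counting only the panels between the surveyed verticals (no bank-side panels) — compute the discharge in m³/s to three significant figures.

2.46 m³/s

Panel 1-2: Δb = 1.2 m, d̄ = (0.25+0.32)/2 = 0.285, v̄ = (0.26+0.26)/2 = 0.26 → q = 1.2×0.285×0.26 = 0.08892 m³/s
Panel 2-3: Δb = 8.2 m, d̄ = (0.32+0.66)/2 = 0.49, v̄ = (0.26+0.47)/2 = 0.365 → q = 8.2×0.49×0.365 = 1.467 m³/s
Panel 3-4: Δb = 2.5 m, d̄ = (0.66+0.56)/2 = 0.61, v̄ = (0.47+0.30)/2 = 0.385 → q = 2.5×0.61×0.385 = 0.5871 m³/s
Panel 4-5: Δb = 2.9 m, d̄ = (0.56+0.20)/2 = 0.38, v̄ = (0.30+0.27)/2 = 0.285 → q = 2.9×0.38×0.285 = 0.3141 m³/s
Q = Σ q = 2.457 m³/s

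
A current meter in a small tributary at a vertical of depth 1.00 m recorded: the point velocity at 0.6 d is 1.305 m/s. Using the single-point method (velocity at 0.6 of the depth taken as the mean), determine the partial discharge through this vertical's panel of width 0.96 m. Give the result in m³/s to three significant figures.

1.25 m³/s

v̄ = v₀.₆ = 1.305 m/s
q = v̄ × d × w = 1.305 × 1.00 × 0.96 = 1.253 m³/s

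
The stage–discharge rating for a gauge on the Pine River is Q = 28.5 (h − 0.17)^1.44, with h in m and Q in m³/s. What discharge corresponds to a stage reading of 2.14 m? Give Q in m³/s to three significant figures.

75.7 m³/s

Q = 28.5 × (2.14 − 0.17)^1.44 = 28.5 × 1.97^1.44 = 75.66 m³/s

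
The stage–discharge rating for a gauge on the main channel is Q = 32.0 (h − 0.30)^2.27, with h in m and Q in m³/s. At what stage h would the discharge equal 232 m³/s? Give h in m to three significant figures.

2.69 m

h − h₀ = (Q/C)^(1/b) = (232/32.0)^(1/2.27) = 2.393 m
h = 0.30 + 2.393 = 2.693 m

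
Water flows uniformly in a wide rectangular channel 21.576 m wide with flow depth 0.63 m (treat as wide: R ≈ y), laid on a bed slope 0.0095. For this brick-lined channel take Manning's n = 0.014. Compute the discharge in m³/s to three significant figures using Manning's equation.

A = b·y = 21.576 × 0.63 = 13.59 m²
Wide channel: R ≈ y = 0.63 m
Q = (1/n)·A·R^(2/3)·S^(1/2) = (1/0.014) × 13.59 × 0.6300^(2/3) × 0.0095^(1/2) = 69.55 m³/s

69.5 m³/s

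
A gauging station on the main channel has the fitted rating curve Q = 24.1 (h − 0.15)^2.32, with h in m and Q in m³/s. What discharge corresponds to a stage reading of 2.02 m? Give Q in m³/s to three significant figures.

Q = 24.1 × (2.02 − 0.15)^2.32 = 24.1 × 1.87^2.32 = 103.0 m³/s

103 m³/s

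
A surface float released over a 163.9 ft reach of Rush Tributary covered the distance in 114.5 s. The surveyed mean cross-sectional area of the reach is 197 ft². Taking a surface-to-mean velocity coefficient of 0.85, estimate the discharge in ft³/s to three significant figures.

v_surface = L / t̄ = 163.9 / 114.5 = 1.431 ft/s
v_mean = 0.85 × 1.431 = 1.217 ft/s
Q = A × v_mean = 197 × 1.217 = 239.7 ft³/s

240 ft³/s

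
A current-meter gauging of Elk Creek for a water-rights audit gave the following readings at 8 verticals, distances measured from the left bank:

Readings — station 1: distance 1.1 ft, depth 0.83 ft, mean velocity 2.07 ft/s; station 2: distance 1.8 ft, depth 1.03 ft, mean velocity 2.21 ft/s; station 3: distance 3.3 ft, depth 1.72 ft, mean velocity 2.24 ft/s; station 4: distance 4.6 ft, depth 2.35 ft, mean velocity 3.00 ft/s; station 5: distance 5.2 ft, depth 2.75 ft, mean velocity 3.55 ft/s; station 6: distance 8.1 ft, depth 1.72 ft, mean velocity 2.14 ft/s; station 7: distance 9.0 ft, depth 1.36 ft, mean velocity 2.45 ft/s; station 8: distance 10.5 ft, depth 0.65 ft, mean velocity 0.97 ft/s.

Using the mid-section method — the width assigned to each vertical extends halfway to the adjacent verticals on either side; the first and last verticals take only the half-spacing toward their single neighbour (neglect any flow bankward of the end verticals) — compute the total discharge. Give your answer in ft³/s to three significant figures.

w_1 = (1.8 − 1.1)/2 = 0.35 ft; q_1 = 2.07 × 0.83 × 0.35 = 0.6013 ft³/s
w_2 = (3.3 − 1.1)/2 = 1.1 ft; q_2 = 2.21 × 1.03 × 1.1 = 2.504 ft³/s
w_3 = (4.6 − 1.8)/2 = 1.4 ft; q_3 = 2.24 × 1.72 × 1.4 = 5.394 ft³/s
w_4 = (5.2 − 3.3)/2 = 0.95 ft; q_4 = 3.00 × 2.35 × 0.95 = 6.698 ft³/s
w_5 = (8.1 − 4.6)/2 = 1.75 ft; q_5 = 3.55 × 2.75 × 1.75 = 17.08 ft³/s
w_6 = (9.0 − 5.2)/2 = 1.9 ft; q_6 = 2.14 × 1.72 × 1.9 = 6.994 ft³/s
w_7 = (10.5 − 8.1)/2 = 1.2 ft; q_7 = 2.45 × 1.36 × 1.2 = 3.998 ft³/s
w_8 = (10.5 − 9.0)/2 = 0.75 ft; q_8 = 0.97 × 0.65 × 0.75 = 0.4729 ft³/s
Q = Σ qᵢ = 43.75 ft³/s

43.7 ft³/s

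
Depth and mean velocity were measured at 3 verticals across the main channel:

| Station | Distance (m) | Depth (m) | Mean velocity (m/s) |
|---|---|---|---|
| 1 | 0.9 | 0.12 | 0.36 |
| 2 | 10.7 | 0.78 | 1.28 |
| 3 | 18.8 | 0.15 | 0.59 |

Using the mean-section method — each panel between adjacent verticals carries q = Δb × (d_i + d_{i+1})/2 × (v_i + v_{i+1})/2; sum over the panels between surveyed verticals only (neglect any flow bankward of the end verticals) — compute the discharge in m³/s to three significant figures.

Panel 1-2: Δb = 9.8 m, d̄ = (0.12+0.78)/2 = 0.45, v̄ = (0.36+1.28)/2 = 0.82 → q = 9.8×0.45×0.82 = 3.616 m³/s
Panel 2-3: Δb = 8.1 m, d̄ = (0.78+0.15)/2 = 0.465, v̄ = (1.28+0.59)/2 = 0.935 → q = 8.1×0.465×0.935 = 3.522 m³/s
Q = Σ q = 7.138 m³/s

7.14 m³/s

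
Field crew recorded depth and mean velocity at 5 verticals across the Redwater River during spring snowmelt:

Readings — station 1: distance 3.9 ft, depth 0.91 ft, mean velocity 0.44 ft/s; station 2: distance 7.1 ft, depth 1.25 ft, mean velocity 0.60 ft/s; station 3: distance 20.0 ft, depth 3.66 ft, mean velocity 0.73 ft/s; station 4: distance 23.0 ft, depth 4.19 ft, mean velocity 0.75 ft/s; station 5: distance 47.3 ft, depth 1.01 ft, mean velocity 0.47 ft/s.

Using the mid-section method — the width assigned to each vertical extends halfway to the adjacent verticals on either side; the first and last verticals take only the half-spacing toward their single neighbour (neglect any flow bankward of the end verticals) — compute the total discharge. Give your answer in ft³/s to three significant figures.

w_1 = (7.1 − 3.9)/2 = 1.6 ft; q_1 = 0.44 × 0.91 × 1.6 = 0.6406 ft³/s
w_2 = (20.0 − 3.9)/2 = 8.05 ft; q_2 = 0.60 × 1.25 × 8.05 = 6.038 ft³/s
w_3 = (23.0 − 7.1)/2 = 7.95 ft; q_3 = 0.73 × 3.66 × 7.95 = 21.24 ft³/s
w_4 = (47.3 − 20.0)/2 = 13.65 ft; q_4 = 0.75 × 4.19 × 13.65 = 42.90 ft³/s
w_5 = (47.3 − 23.0)/2 = 12.15 ft; q_5 = 0.47 × 1.01 × 12.15 = 5.768 ft³/s
Q = Σ qᵢ = 76.58 ft³/s

76.6 ft³/s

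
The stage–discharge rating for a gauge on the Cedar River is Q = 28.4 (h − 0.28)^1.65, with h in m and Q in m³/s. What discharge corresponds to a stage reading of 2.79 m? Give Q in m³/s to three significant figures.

Q = 28.4 × (2.79 − 0.28)^1.65 = 28.4 × 2.51^1.65 = 129.7 m³/s

130 m³/s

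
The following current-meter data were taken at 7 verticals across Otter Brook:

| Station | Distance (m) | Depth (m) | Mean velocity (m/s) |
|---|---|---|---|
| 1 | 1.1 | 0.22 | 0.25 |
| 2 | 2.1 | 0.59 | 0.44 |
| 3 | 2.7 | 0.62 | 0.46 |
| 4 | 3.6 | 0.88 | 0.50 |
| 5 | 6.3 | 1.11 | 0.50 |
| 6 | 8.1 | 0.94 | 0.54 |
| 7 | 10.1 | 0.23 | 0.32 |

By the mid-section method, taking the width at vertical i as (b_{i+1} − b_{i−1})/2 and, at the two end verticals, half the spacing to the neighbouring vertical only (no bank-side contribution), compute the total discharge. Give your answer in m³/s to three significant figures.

3.53 m³/s

w_1 = (2.1 − 1.1)/2 = 0.5 m; q_1 = 0.25 × 0.22 × 0.5 = 0.02750 m³/s
w_2 = (2.7 − 1.1)/2 = 0.8 m; q_2 = 0.44 × 0.59 × 0.8 = 0.2077 m³/s
w_3 = (3.6 − 2.1)/2 = 0.75 m; q_3 = 0.46 × 0.62 × 0.75 = 0.2139 m³/s
w_4 = (6.3 − 2.7)/2 = 1.8 m; q_4 = 0.50 × 0.88 × 1.8 = 0.7920 m³/s
w_5 = (8.1 − 3.6)/2 = 2.25 m; q_5 = 0.50 × 1.11 × 2.25 = 1.249 m³/s
w_6 = (10.1 − 6.3)/2 = 1.9 m; q_6 = 0.54 × 0.94 × 1.9 = 0.9644 m³/s
w_7 = (10.1 − 8.1)/2 = 1 m; q_7 = 0.32 × 0.23 × 1 = 0.07360 m³/s
Q = Σ qᵢ = 3.528 m³/s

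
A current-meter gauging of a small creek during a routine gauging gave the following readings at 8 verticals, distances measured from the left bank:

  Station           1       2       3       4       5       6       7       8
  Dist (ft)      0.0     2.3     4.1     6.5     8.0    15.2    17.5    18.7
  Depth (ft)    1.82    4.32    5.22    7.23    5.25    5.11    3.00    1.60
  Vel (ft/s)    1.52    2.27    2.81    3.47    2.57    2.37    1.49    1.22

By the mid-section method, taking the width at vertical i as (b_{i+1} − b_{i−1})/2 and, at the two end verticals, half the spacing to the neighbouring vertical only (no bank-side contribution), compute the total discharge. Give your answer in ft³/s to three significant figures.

228 ft³/s

w_1 = (2.3 − 0.0)/2 = 1.15 ft; q_1 = 1.52 × 1.82 × 1.15 = 3.181 ft³/s
w_2 = (4.1 − 0.0)/2 = 2.05 ft; q_2 = 2.27 × 4.32 × 2.05 = 20.10 ft³/s
w_3 = (6.5 − 2.3)/2 = 2.1 ft; q_3 = 2.81 × 5.22 × 2.1 = 30.80 ft³/s
w_4 = (8.0 − 4.1)/2 = 1.95 ft; q_4 = 3.47 × 7.23 × 1.95 = 48.92 ft³/s
w_5 = (15.2 − 6.5)/2 = 4.35 ft; q_5 = 2.57 × 5.25 × 4.35 = 58.69 ft³/s
w_6 = (17.5 − 8.0)/2 = 4.75 ft; q_6 = 2.37 × 5.11 × 4.75 = 57.53 ft³/s
w_7 = (18.7 − 15.2)/2 = 1.75 ft; q_7 = 1.49 × 3.00 × 1.75 = 7.823 ft³/s
w_8 = (18.7 − 17.5)/2 = 0.6 ft; q_8 = 1.22 × 1.60 × 0.6 = 1.171 ft³/s
Q = Σ qᵢ = 228.2 ft³/s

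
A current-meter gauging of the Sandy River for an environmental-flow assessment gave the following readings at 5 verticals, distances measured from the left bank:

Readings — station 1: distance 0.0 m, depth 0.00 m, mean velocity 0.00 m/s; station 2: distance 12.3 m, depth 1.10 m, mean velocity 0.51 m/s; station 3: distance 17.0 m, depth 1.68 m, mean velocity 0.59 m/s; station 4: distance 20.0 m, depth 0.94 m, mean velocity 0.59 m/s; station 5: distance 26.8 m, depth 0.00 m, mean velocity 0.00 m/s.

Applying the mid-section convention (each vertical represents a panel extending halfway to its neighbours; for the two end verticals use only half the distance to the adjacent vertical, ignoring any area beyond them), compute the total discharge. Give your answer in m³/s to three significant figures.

w_2 = (17.0 − 0.0)/2 = 8.5 m; q_2 = 0.51 × 1.10 × 8.5 = 4.769 m³/s
w_3 = (20.0 − 12.3)/2 = 3.85 m; q_3 = 0.59 × 1.68 × 3.85 = 3.816 m³/s
w_4 = (26.8 − 17.0)/2 = 4.9 m; q_4 = 0.59 × 0.94 × 4.9 = 2.718 m³/s
Stations 1, 5 contribute zero (depth or velocity is 0).
Q = Σ qᵢ = 11.30 m³/s

11.3 m³/s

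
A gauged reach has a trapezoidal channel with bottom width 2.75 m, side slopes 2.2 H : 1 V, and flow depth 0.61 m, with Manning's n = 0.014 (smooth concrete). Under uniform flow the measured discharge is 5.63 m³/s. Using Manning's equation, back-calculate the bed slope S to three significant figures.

A = (b + z·y)·y = (2.75 + 2.2×0.61)×0.61 = 2.496 m²
P = b + 2y√(1+z²) = 2.75 + 2×0.61×√(1+2.2²) = 5.698 m
R = A/P = 2.496/5.698 = 0.4380 m
S = (Q·n / (1·A·R^(2/3)))² = (5.63×0.014 / (1×2.496×0.5768))² = 0.002997

0.00300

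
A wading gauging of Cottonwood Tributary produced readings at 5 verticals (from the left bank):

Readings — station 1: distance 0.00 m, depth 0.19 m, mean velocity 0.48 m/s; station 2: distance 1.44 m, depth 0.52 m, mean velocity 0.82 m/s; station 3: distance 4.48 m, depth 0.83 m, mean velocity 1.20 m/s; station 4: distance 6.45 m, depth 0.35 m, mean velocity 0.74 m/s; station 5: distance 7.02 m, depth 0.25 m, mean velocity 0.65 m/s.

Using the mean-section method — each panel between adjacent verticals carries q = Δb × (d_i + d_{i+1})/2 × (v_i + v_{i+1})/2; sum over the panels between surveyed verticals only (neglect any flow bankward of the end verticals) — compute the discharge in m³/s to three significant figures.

Panel 1-2: Δb = 1.44 m, d̄ = (0.19+0.52)/2 = 0.355, v̄ = (0.48+0.82)/2 = 0.65 → q = 1.44×0.355×0.65 = 0.3323 m³/s
Panel 2-3: Δb = 3.04 m, d̄ = (0.52+0.83)/2 = 0.675, v̄ = (0.82+1.20)/2 = 1.01 → q = 3.04×0.675×1.01 = 2.073 m³/s
Panel 3-4: Δb = 1.97 m, d̄ = (0.83+0.35)/2 = 0.59, v̄ = (1.20+0.74)/2 = 0.97 → q = 1.97×0.59×0.97 = 1.127 m³/s
Panel 4-5: Δb = 0.57 m, d̄ = (0.35+0.25)/2 = 0.3, v̄ = (0.74+0.65)/2 = 0.695 → q = 0.57×0.3×0.695 = 0.1188 m³/s
Q = Σ q = 3.651 m³/s

3.65 m³/s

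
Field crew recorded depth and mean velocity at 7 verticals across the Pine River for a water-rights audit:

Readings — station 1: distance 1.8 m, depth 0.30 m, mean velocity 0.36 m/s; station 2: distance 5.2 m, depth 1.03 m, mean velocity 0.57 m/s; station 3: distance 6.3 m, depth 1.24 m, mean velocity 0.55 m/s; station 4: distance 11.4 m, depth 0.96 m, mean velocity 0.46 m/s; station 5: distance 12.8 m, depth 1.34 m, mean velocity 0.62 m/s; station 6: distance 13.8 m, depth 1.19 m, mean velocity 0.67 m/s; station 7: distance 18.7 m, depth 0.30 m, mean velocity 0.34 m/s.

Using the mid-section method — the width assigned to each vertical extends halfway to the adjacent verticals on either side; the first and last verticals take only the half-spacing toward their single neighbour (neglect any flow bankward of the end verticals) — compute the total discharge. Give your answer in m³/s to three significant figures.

8.65 m³/s

w_1 = (5.2 − 1.8)/2 = 1.7 m; q_1 = 0.36 × 0.30 × 1.7 = 0.1836 m³/s
w_2 = (6.3 − 1.8)/2 = 2.25 m; q_2 = 0.57 × 1.03 × 2.25 = 1.321 m³/s
w_3 = (11.4 − 5.2)/2 = 3.1 m; q_3 = 0.55 × 1.24 × 3.1 = 2.114 m³/s
w_4 = (12.8 − 6.3)/2 = 3.25 m; q_4 = 0.46 × 0.96 × 3.25 = 1.435 m³/s
w_5 = (13.8 − 11.4)/2 = 1.2 m; q_5 = 0.62 × 1.34 × 1.2 = 0.9970 m³/s
w_6 = (18.7 − 12.8)/2 = 2.95 m; q_6 = 0.67 × 1.19 × 2.95 = 2.352 m³/s
w_7 = (18.7 − 13.8)/2 = 2.45 m; q_7 = 0.34 × 0.30 × 2.45 = 0.2499 m³/s
Q = Σ qᵢ = 8.653 m³/s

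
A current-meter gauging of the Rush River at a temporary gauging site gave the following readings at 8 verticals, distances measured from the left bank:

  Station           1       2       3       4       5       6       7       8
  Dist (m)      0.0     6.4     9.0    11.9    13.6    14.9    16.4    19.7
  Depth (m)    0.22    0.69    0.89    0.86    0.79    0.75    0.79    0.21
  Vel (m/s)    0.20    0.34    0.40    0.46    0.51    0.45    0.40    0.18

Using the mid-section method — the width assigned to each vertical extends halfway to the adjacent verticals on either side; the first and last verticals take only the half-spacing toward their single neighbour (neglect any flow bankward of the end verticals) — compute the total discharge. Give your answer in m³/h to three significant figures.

w_1 = (6.4 − 0.0)/2 = 3.2 m; q_1 = 0.20 × 0.22 × 3.2 = 0.1408 m³/s
w_2 = (9.0 − 0.0)/2 = 4.5 m; q_2 = 0.34 × 0.69 × 4.5 = 1.056 m³/s
w_3 = (11.9 − 6.4)/2 = 2.75 m; q_3 = 0.40 × 0.89 × 2.75 = 0.9790 m³/s
w_4 = (13.6 − 9.0)/2 = 2.3 m; q_4 = 0.46 × 0.86 × 2.3 = 0.9099 m³/s
w_5 = (14.9 − 11.9)/2 = 1.5 m; q_5 = 0.51 × 0.79 × 1.5 = 0.6044 m³/s
w_6 = (16.4 − 13.6)/2 = 1.4 m; q_6 = 0.45 × 0.75 × 1.4 = 0.4725 m³/s
w_7 = (19.7 − 14.9)/2 = 2.4 m; q_7 = 0.40 × 0.79 × 2.4 = 0.7584 m³/s
w_8 = (19.7 − 16.4)/2 = 1.65 m; q_8 = 0.18 × 0.21 × 1.65 = 0.06237 m³/s
Q = Σ qᵢ = 4.983 m³/s
= 4.983 × 3600 = 17940 m³/h

17900 m³/h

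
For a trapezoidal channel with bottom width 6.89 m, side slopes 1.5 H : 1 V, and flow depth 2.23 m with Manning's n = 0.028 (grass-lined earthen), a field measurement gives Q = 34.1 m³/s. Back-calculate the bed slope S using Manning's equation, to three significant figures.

A = (b + z·y)·y = (6.89 + 1.5×2.23)×2.23 = 22.82 m²
P = b + 2y√(1+z²) = 6.89 + 2×2.23×√(1+1.5²) = 14.93 m
R = A/P = 22.82/14.93 = 1.529 m
S = (Q·n / (1·A·R^(2/3)))² = (34.1×0.028 / (1×22.82×1.327))² = 0.0009937

0.000994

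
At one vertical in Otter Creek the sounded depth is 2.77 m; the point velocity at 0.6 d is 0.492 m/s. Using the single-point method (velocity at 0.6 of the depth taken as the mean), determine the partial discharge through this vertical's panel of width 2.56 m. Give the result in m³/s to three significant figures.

3.49 m³/s

v̄ = v₀.₆ = 0.492 m/s
q = v̄ × d × w = 0.4920 × 2.77 × 2.56 = 3.489 m³/s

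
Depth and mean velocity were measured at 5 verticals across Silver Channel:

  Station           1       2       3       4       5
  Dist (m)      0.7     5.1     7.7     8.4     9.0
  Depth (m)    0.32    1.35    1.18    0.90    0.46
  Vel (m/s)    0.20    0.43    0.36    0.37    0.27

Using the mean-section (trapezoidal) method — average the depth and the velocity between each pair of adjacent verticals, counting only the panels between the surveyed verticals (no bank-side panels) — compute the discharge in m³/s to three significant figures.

2.85 m³/s

Panel 1-2: Δb = 4.4 m, d̄ = (0.32+1.35)/2 = 0.835, v̄ = (0.20+0.43)/2 = 0.315 → q = 4.4×0.835×0.315 = 1.157 m³/s
Panel 2-3: Δb = 2.6 m, d̄ = (1.35+1.18)/2 = 1.265, v̄ = (0.43+0.36)/2 = 0.395 → q = 2.6×1.265×0.395 = 1.299 m³/s
Panel 3-4: Δb = 0.7 m, d̄ = (1.18+0.90)/2 = 1.04, v̄ = (0.36+0.37)/2 = 0.365 → q = 0.7×1.04×0.365 = 0.2657 m³/s
Panel 4-5: Δb = 0.6 m, d̄ = (0.90+0.46)/2 = 0.68, v̄ = (0.37+0.27)/2 = 0.32 → q = 0.6×0.68×0.32 = 0.1306 m³/s
Q = Σ q = 2.853 m³/s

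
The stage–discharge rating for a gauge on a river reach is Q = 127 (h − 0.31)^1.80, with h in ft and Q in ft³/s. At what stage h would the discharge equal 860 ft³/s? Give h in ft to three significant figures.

h − h₀ = (Q/C)^(1/b) = (860/127)^(1/1.80) = 2.894 ft
h = 0.31 + 2.894 = 3.204 ft

3.20 ft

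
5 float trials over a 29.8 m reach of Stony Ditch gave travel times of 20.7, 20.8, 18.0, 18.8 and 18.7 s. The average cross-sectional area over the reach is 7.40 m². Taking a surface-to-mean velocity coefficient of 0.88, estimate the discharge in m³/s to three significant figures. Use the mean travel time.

t̄ = (20.7 + 20.8 + 18.0 + 18.8 + 18.7) / 5 = 19.4 s
v_surface = L / t̄ = 29.8 / 19.4 = 1.536 m/s
v_mean = 0.88 × 1.536 = 1.352 m/s
Q = A × v_mean = 7.40 × 1.352 = 10.00 m³/s

10.0 m³/s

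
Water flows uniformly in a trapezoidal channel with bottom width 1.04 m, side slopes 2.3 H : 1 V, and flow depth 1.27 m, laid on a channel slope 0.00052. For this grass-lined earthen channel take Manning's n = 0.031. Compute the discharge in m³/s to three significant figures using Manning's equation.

2.86 m³/s

A = (b + z·y)·y = (1.04 + 2.3×1.27)×1.27 = 5.030 m²
P = b + 2y√(1+z²) = 1.04 + 2×1.27×√(1+2.3²) = 7.410 m
R = A/P = 5.030/7.410 = 0.6788 m
Q = (1/n)·A·R^(2/3)·S^(1/2) = (1/0.031) × 5.030 × 0.6788^(2/3) × 0.00052^(1/2) = 2.858 m³/s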